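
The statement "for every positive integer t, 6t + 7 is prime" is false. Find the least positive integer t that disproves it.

t = 3

Check each positive integer t in order until 6t + 7 is not prime.
t = 1: 6t + 7 = 13, prime.
t = 2: 6t + 7 = 19, prime.
t = 3: 6t + 7 = 25 = 5 × 5, composite.
Hence t = 3 is a counterexample.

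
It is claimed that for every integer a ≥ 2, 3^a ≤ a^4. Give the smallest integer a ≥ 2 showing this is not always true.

Check each integer a ≥ 2 in order until 3^a > a^4.
The first 6 eligible values, up to a = 7, all satisfy the conclusion.
a = 8: 3^a = 6561 and a^4 = 4096, so 6561 > 4096.
So a = 8 is the smallest counterexample.

a = 8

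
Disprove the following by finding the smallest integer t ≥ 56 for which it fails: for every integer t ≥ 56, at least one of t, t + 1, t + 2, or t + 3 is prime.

t = 62

The first 6 eligible values, up to t = 61, all satisfy the conclusion.
t = 62: 62 = 2 × 31; 63 = 3 × 21; 64 = 2 × 32; 65 = 5 × 13 — all composite.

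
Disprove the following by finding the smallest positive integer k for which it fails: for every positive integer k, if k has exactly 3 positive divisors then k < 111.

k = 121

k = 4: τ(4) = 3; 4 < 111.
k = 9: τ(9) = 3; 9 < 111.
k = 25: τ(25) = 3; 25 < 111.
k = 49: τ(49) = 3; 49 < 111.
k = 121: τ(121) = 3; 121 ≥ 111.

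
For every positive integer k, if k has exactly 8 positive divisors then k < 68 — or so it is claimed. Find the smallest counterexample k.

k = 70

The first 7 eligible values, up to k = 66, all satisfy the conclusion.
k = 70: τ(70) = 8; 70 ≥ 68.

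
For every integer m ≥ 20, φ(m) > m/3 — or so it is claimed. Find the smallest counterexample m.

A counterexample is any integer m ≥ 20 such that the claim fails; we check each in order.
For m = 20, 21, 22, 23 the conclusion holds.
m = 24: φ(24) = 8 and 24/3 = 8, so φ(24) ≤ 24/3.
Hence m = 24 is a counterexample.

m = 24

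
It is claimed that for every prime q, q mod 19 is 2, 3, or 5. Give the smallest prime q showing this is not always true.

Check each prime q in order until the claim fails.
For q = 2, 3, 5 the conclusion holds.
q = 7: 7 mod 19 = 7 — not in {2, 3, 5}.

q = 7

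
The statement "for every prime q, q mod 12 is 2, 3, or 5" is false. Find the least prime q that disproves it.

q = 7

q = 2: 2 mod 12 = 2.
q = 3: 3 mod 12 = 3.
q = 5: 5 mod 12 = 5.
q = 7: 7 mod 12 = 7 — not in {2, 3, 5}.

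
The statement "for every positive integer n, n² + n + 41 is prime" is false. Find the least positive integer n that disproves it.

n = 40

Check each positive integer n in order until n² + n + 41 is not prime.
The first 39 eligible values, up to n = 39, all satisfy the conclusion.
n = 40: n² + n + 41 = 1681 = 41 × 41, composite.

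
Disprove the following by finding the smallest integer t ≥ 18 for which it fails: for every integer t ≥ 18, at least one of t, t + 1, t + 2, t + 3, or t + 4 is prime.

t = 24

The first 6 eligible values, up to t = 23, all satisfy the conclusion.
t = 24: 24 = 2 × 12; 25 = 5 × 5; 26 = 2 × 13; 27 = 3 × 9; 28 = 2 × 14 — all composite.
Thus t = 24 disproves the claim, and no smaller t works.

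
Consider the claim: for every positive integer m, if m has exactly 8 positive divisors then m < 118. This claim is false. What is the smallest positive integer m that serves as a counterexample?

A counterexample is any positive integer m such that m has exactly 8 positive divisors but the claim fails; we check each in order.
The first 15 eligible values, up to m = 114, all satisfy the conclusion.
m = 128: τ(128) = 8; 128 ≥ 118.

m = 128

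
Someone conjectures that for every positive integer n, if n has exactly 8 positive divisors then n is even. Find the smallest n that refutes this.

We need the least positive integer n for which n has exactly 8 positive divisors but n is odd.
For n = 24, 30, 40, 42, …, 88, 102, 104 the conclusion holds.
n = 105: divisors of 105: 1, 3, 5, 7, 15, 21, 35, 105; 105 is odd.
Hence n = 105 is a counterexample.

n = 105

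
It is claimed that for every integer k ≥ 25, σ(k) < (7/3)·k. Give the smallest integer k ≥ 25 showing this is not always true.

k = 30

A counterexample is any integer k ≥ 25 such that the claim fails; we check each in order.
k = 25: σ(25) = 31; 31 < 175/3.
k = 26: σ(26) = 42; 42 < 182/3.
k = 27: σ(27) = 40; 40 < 63.
k = 28: σ(28) = 56; 56 < 196/3.
k = 29: σ(29) = 30; 30 < 203/3.
k = 30: σ(30) = 72; 72 ≥ 70.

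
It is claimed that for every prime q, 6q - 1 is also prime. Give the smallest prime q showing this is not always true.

Check each prime q in order until 6q - 1 is not prime.
For q = 2, 3, 5, 7 the conclusion holds.
q = 11: 6q - 1 = 65 = 5 × 13, not prime.

q = 11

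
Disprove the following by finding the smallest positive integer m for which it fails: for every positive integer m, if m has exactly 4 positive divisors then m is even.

m = 15

The first 4 eligible values, up to m = 14, all satisfy the conclusion.
m = 15: divisors of 15: 1, 3, 5, 15; 15 is odd.
Hence m = 15 is a counterexample.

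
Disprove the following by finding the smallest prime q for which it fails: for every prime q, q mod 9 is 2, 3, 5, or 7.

A counterexample is any prime q such that the claim fails; we check each in order.
The first 5 eligible values, up to q = 11, all satisfy the conclusion.
q = 13: 13 mod 9 = 4 — not in {2, 3, 5, 7}.
Thus q = 13 disproves the claim, and no smaller q works.

q = 13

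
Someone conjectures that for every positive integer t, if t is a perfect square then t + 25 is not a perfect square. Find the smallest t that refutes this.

A counterexample is any positive integer t such that t is a perfect square but t + 25 is a perfect square; we check each in order.
For t = 1, 4, 9, 16, …, 81, 100, 121 the conclusion holds.
t = 144: 144 = 12² and 144 + 25 = 169 = 13².
Thus t = 144 disproves the claim, and no smaller t works.

t = 144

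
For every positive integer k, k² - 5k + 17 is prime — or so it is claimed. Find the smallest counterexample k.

k = 13

For k = 1, 2, 3, 4, …, 10, 11, 12 the conclusion holds.
k = 13: k² - 5k + 17 = 121 = 11 × 11, composite.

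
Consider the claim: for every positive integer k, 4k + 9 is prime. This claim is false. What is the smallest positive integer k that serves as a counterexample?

k = 3

We need the least positive integer k for which 4k + 9 is not prime.
k = 1: 4k + 9 = 13, prime.
k = 2: 4k + 9 = 17, prime.
k = 3: 4k + 9 = 21 = 3 × 7, composite.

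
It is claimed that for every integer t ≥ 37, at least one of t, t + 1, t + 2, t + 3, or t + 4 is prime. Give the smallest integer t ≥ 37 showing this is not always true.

A counterexample is any integer t ≥ 37 such that t, t + 1, t + 2, t + 3, t + 4 are all composite; we check each in order.
For t = 37, 38, 39, 40, …, 45, 46, 47 the conclusion holds.
t = 48: 48 = 2 × 24; 49 = 7 × 7; 50 = 2 × 25; 51 = 3 × 17; 52 = 2 × 26 — all composite.

t = 48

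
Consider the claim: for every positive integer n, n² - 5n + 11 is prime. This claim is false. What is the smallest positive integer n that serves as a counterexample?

A counterexample is any positive integer n such that n² - 5n + 11 is not prime; we check each in order.
The first 6 eligible values, up to n = 6, all satisfy the conclusion.
n = 7: n² - 5n + 11 = 25 = 5 × 5, composite.
Hence n = 7 is a counterexample.

n = 7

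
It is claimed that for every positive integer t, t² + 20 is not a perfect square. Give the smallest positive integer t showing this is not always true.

For t = 1, 2, 3 the conclusion holds.
t = 4: 4² + 20 = 36 = 6², a perfect square.

t = 4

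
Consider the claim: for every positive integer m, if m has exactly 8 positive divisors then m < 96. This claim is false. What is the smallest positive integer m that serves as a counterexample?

m = 102

We need the least positive integer m for which m has exactly 8 positive divisors but the claim fails.
For m = 24, 30, 40, 42, 54, 56, 66, 70, 78, 88 the conclusion holds.
m = 102: τ(102) = 8; 102 ≥ 96.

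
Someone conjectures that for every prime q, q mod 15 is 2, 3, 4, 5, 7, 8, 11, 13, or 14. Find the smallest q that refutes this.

We need the least prime q for which the claim fails.
For q = 2, 3, 5, 7, 11, 13, 17, 19, 23, 29 the conclusion holds.
q = 31: 31 mod 15 = 1 — not in {2, 3, 4, 5, 7, 8, 11, 13, 14}.

q = 31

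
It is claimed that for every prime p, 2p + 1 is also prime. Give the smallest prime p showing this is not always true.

p = 7

Check each prime p in order until 2p + 1 is not prime.
For p = 2, 3, 5 the conclusion holds.
p = 7: 2p + 1 = 15 = 3 × 5, not prime.
So p = 7 is the smallest counterexample.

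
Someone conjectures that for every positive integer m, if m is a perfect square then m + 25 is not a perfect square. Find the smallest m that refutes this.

We need the least positive integer m for which m is a perfect square but m + 25 is a perfect square.
The first 11 eligible values, up to m = 121, all satisfy the conclusion.
m = 144: 144 = 12² and 144 + 25 = 169 = 13².
Thus m = 144 disproves the claim, and no smaller m works.

m = 144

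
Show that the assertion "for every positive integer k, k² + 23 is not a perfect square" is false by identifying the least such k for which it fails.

k = 11

A counterexample is any positive integer k such that k² + 23 is a perfect square; we check each in order.
For k = 1, 2, 3, 4, 5, 6, 7, 8, 9, 10 the conclusion holds.
k = 11: 11² + 23 = 144 = 12², a perfect square.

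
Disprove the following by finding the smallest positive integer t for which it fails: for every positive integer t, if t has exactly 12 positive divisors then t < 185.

Check each positive integer t in order until t has exactly 12 positive divisors but the claim fails.
The first 12 eligible values, up to t = 160, all satisfy the conclusion.
t = 198: τ(198) = 12; 198 ≥ 185.

t = 198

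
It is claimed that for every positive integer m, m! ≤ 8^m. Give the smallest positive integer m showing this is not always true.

m = 20

Check each positive integer m in order until m! > 8^m.
For m = 1, 2, 3, 4, …, 17, 18, 19 the conclusion holds.
m = 20: m! = 2432902008176640000 and 8^m = 1152921504606846976, so 2432902008176640000 > 1152921504606846976.
Thus m = 20 disproves the claim, and no smaller m works.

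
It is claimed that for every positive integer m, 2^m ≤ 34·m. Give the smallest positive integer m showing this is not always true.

A counterexample is any positive integer m such that 2^m > 34·m; we check each in order.
m = 1: 2^m = 2 and 34·m = 34, so 2 ≤ 34.
m = 2: 2^m = 4 and 34·m = 68, so 4 ≤ 68.
m = 3: 2^m = 8 and 34·m = 102, so 8 ≤ 102.
m = 4: 2^m = 16 and 34·m = 136, so 16 ≤ 136.
m = 5: 2^m = 32 and 34·m = 170, so 32 ≤ 170.
m = 6: 2^m = 64 and 34·m = 204, so 64 ≤ 204.
m = 7: 2^m = 128 and 34·m = 238, so 128 ≤ 238.
m = 8: 2^m = 256 and 34·m = 272, so 256 ≤ 272.
m = 9: 2^m = 512 and 34·m = 306, so 512 > 306.
Hence m = 9 is a counterexample.

m = 9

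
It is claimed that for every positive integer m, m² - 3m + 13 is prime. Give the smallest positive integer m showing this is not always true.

For m = 1, 2, 3, 4, …, 9, 10, 11 the conclusion holds.
m = 12: m² - 3m + 13 = 121 = 11 × 11, composite.
Thus m = 12 disproves the claim, and no smaller m works.

m = 12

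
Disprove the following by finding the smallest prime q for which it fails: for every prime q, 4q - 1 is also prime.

q = 7

We need the least prime q for which 4q - 1 is not prime.
q = 2: 4q - 1 = 7, prime.
q = 3: 4q - 1 = 11, prime.
q = 5: 4q - 1 = 19, prime.
q = 7: 4q - 1 = 27 = 3 × 9, not prime.
Thus q = 7 disproves the claim, and no smaller q works.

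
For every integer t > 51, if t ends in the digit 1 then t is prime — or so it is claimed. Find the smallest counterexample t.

t = 81

t = 61: 61 ends in 1 and is prime.
t = 71: 71 ends in 1 and is prime.
t = 81: 81 ends in 1; 81 = 3 × 27, composite.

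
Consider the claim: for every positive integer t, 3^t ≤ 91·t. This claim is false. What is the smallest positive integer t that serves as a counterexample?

t = 1: 3^t = 3 and 91·t = 91, so 3 ≤ 91.
t = 2: 3^t = 9 and 91·t = 182, so 9 ≤ 182.
t = 3: 3^t = 27 and 91·t = 273, so 27 ≤ 273.
t = 4: 3^t = 81 and 91·t = 364, so 81 ≤ 364.
t = 5: 3^t = 243 and 91·t = 455, so 243 ≤ 455.
t = 6: 3^t = 729 and 91·t = 546, so 729 > 546.

t = 6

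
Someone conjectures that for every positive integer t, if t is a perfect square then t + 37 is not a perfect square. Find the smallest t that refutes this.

Check each positive integer t in order until t is a perfect square but t + 37 is a perfect square.
For t = 1, 4, 9, 16, …, 225, 256, 289 the conclusion holds.
t = 324: 324 = 18² and 324 + 37 = 361 = 19².

t = 324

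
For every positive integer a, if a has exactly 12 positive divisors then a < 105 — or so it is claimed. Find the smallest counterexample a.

a = 108

A counterexample is any positive integer a such that a has exactly 12 positive divisors but the claim fails; we check each in order.
For a = 60, 72, 84, 90, 96 the conclusion holds.
a = 108: τ(108) = 12; 108 ≥ 105.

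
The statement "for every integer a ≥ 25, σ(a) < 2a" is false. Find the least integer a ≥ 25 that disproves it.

a = 28

a = 25: σ(25) = 31; 31 < 50.
a = 26: σ(26) = 42; 42 < 52.
a = 27: σ(27) = 40; 40 < 54.
a = 28: σ(28) = 56; 56 ≥ 56.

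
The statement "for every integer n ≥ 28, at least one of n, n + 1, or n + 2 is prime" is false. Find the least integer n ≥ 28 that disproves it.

A counterexample is any integer n ≥ 28 such that n, n + 1, n + 2 are all composite; we check each in order.
The first 4 eligible values, up to n = 31, all satisfy the conclusion.
n = 32: 32 = 2 × 16; 33 = 3 × 11; 34 = 2 × 17 — all composite.
Thus n = 32 disproves the claim, and no smaller n works.

n = 32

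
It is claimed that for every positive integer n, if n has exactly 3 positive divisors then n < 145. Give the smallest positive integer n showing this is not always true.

Check each positive integer n in order until n has exactly 3 positive divisors but the claim fails.
The first 5 eligible values, up to n = 121, all satisfy the conclusion.
n = 169: τ(169) = 3; 169 ≥ 145.

n = 169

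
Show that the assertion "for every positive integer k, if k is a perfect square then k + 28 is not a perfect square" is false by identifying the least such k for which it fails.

We need the least positive integer k for which k is a perfect square but k + 28 is a perfect square.
The first 5 eligible values, up to k = 25, all satisfy the conclusion.
k = 36: 36 = 6² and 36 + 28 = 64 = 8².
So k = 36 is the smallest counterexample.

k = 36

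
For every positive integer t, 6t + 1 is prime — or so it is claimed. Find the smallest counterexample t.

t = 4

Check each positive integer t in order until 6t + 1 is not prime.
For t = 1, 2, 3 the conclusion holds.
t = 4: 6t + 1 = 25 = 5 × 5, composite.
So t = 4 is the smallest counterexample.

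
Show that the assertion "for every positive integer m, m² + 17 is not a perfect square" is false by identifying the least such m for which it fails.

m = 8

A counterexample is any positive integer m such that m² + 17 is a perfect square; we check each in order.
m = 1: 1² + 17 = 18, not a perfect square.
m = 2: 2² + 17 = 21, not a perfect square.
m = 3: 3² + 17 = 26, not a perfect square.
m = 4: 4² + 17 = 33, not a perfect square.
m = 5: 5² + 17 = 42, not a perfect square.
m = 6: 6² + 17 = 53, not a perfect square.
m = 7: 7² + 17 = 66, not a perfect square.
m = 8: 8² + 17 = 81 = 9², a perfect square.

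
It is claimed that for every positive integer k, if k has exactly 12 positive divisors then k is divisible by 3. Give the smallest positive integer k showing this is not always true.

k = 140

A counterexample is any positive integer k such that k has exactly 12 positive divisors but k is not divisible by 3; we check each in order.
k = 60: τ(60) = 12; 60 mod 3 = 0.
k = 72: τ(72) = 12; 72 mod 3 = 0.
k = 84: τ(84) = 12; 84 mod 3 = 0.
k = 90: τ(90) = 12; 90 mod 3 = 0.
k = 96: τ(96) = 12; 96 mod 3 = 0.
k = 108: τ(108) = 12; 108 mod 3 = 0.
k = 126: τ(126) = 12; 126 mod 3 = 0.
k = 132: τ(132) = 12; 132 mod 3 = 0.
k = 140: τ(140) = 12; 140 mod 3 = 2.
So k = 140 is the smallest counterexample.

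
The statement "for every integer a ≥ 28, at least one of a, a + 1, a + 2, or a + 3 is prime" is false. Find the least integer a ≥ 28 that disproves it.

A counterexample is any integer a ≥ 28 such that a, a + 1, a + 2, a + 3 are all composite; we check each in order.
The first 4 eligible values, up to a = 31, all satisfy the conclusion.
a = 32: 32 = 2 × 16; 33 = 3 × 11; 34 = 2 × 17; 35 = 5 × 7 — all composite.

a = 32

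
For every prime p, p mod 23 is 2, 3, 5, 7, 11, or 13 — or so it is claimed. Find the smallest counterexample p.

p = 17

The first 6 eligible values, up to p = 13, all satisfy the conclusion.
p = 17: 17 mod 23 = 17 — not in {2, 3, 5, 7, 11, 13}.
So p = 17 is the smallest counterexample.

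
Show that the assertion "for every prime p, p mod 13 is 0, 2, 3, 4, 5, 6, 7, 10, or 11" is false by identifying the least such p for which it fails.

A counterexample is any prime p such that the claim fails; we check each in order.
The first 14 eligible values, up to p = 43, all satisfy the conclusion.
p = 47: 47 mod 13 = 8 — not in {0, 2, 3, 4, 5, 6, 7, 10, 11}.

p = 47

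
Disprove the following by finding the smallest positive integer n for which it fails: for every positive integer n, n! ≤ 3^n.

We need the least positive integer n for which n! > 3^n.
For n = 1, 2, 3, 4, 5, 6 the conclusion holds.
n = 7: n! = 5040 and 3^n = 2187, so 5040 > 2187.

n = 7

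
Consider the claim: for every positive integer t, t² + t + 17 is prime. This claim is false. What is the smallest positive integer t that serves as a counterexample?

t = 16

Check each positive integer t in order until t² + t + 17 is not prime.
For t = 1, 2, 3, 4, …, 13, 14, 15 the conclusion holds.
t = 16: t² + t + 17 = 289 = 17 × 17, composite.
Thus t = 16 disproves the claim, and no smaller t works.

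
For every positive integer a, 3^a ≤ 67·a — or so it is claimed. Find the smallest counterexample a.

a = 6

We need the least positive integer a for which 3^a > 67·a.
For a = 1, 2, 3, 4, 5 the conclusion holds.
a = 6: 3^a = 729 and 67·a = 402, so 729 > 402.
Thus a = 6 disproves the claim, and no smaller a works.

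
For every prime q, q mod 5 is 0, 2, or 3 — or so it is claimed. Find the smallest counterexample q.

We need the least prime q for which the claim fails.
q = 2: 2 mod 5 = 2.
q = 3: 3 mod 5 = 3.
q = 5: 5 mod 5 = 0.
q = 7: 7 mod 5 = 2.
q = 11: 11 mod 5 = 1 — not in {0, 2, 3}.
Hence q = 11 is a counterexample.

q = 11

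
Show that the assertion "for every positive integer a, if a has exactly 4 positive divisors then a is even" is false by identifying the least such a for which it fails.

a = 15

A counterexample is any positive integer a such that a has exactly 4 positive divisors but a is odd; we check each in order.
The first 4 eligible values, up to a = 14, all satisfy the conclusion.
a = 15: divisors of 15: 1, 3, 5, 15; 15 is odd.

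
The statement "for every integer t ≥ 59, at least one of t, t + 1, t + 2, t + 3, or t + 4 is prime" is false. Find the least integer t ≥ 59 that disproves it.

A counterexample is any integer t ≥ 59 such that t, t + 1, t + 2, t + 3, t + 4 are all composite; we check each in order.
For t = 59, 60, 61 the conclusion holds.
t = 62: 62 = 2 × 31; 63 = 3 × 21; 64 = 2 × 32; 65 = 5 × 13; 66 = 2 × 33 — all composite.

t = 62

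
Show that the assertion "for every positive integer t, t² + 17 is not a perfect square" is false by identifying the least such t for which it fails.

We need the least positive integer t for which t² + 17 is a perfect square.
The first 7 eligible values, up to t = 7, all satisfy the conclusion.
t = 8: 8² + 17 = 81 = 9², a perfect square.
So t = 8 is the smallest counterexample.

t = 8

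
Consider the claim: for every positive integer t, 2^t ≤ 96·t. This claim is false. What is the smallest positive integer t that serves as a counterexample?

Check each positive integer t in order until 2^t > 96·t.
For t = 1, 2, 3, 4, 5, 6, 7, 8, 9 the conclusion holds.
t = 10: 2^t = 1024 and 96·t = 960, so 1024 > 960.
Hence t = 10 is a counterexample.

t = 10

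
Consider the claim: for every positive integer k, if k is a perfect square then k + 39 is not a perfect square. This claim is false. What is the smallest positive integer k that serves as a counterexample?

k = 25

The first 4 eligible values, up to k = 16, all satisfy the conclusion.
k = 25: 25 = 5² and 25 + 39 = 64 = 8².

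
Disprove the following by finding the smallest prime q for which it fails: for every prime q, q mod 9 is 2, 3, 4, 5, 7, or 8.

q = 19

q = 2: 2 mod 9 = 2.
q = 3: 3 mod 9 = 3.
q = 5: 5 mod 9 = 5.
q = 7: 7 mod 9 = 7.
q = 11: 11 mod 9 = 2.
q = 13: 13 mod 9 = 4.
q = 17: 17 mod 9 = 8.
q = 19: 19 mod 9 = 1 — not in {2, 3, 4, 5, 7, 8}.
So q = 19 is the smallest counterexample.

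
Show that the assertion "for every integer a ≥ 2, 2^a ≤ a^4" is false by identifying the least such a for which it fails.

a = 17

A counterexample is any integer a ≥ 2 such that 2^a > a^4; we check each in order.
For a = 2, 3, 4, 5, …, 14, 15, 16 the conclusion holds.
a = 17: 2^a = 131072 and a^4 = 83521, so 131072 > 83521.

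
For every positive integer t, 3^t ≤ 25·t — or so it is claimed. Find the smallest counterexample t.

Check each positive integer t in order until 3^t > 25·t.
The first 4 eligible values, up to t = 4, all satisfy the conclusion.
t = 5: 3^t = 243 and 25·t = 125, so 243 > 125.
Thus t = 5 disproves the claim, and no smaller t works.

t = 5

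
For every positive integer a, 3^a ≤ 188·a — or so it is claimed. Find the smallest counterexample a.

Check each positive integer a in order until 3^a > 188·a.
The first 6 eligible values, up to a = 6, all satisfy the conclusion.
a = 7: 3^a = 2187 and 188·a = 1316, so 2187 > 1316.

a = 7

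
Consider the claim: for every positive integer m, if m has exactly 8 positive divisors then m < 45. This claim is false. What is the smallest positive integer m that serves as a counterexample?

A counterexample is any positive integer m such that m has exactly 8 positive divisors but the claim fails; we check each in order.
For m = 24, 30, 40, 42 the conclusion holds.
m = 54: τ(54) = 8; 54 ≥ 45.

m = 54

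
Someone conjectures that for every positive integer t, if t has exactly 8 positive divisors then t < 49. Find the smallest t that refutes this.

The first 4 eligible values, up to t = 42, all satisfy the conclusion.
t = 54: τ(54) = 8; 54 ≥ 49.

t = 54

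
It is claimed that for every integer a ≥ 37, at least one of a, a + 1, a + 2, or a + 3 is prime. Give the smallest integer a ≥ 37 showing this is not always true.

a = 48

A counterexample is any integer a ≥ 37 such that a, a + 1, a + 2, a + 3 are all composite; we check each in order.
For a = 37, 38, 39, 40, …, 45, 46, 47 the conclusion holds.
a = 48: 48 = 2 × 24; 49 = 7 × 7; 50 = 2 × 25; 51 = 3 × 17 — all composite.
So a = 48 is the smallest counterexample.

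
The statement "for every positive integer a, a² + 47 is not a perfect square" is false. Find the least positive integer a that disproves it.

Check each positive integer a in order until a² + 47 is a perfect square.
The first 22 eligible values, up to a = 22, all satisfy the conclusion.
a = 23: 23² + 47 = 576 = 24², a perfect square.

a = 23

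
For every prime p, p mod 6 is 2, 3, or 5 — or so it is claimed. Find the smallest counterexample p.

We need the least prime p for which the claim fails.
p = 2: 2 mod 6 = 2.
p = 3: 3 mod 6 = 3.
p = 5: 5 mod 6 = 5.
p = 7: 7 mod 6 = 1 — not in {2, 3, 5}.
So p = 7 is the smallest counterexample.

p = 7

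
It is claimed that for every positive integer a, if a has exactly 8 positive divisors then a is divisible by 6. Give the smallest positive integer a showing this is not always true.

We need the least positive integer a for which a has exactly 8 positive divisors but a is not divisible by 6.
For a = 24, 30 the conclusion holds.
a = 40: τ(40) = 8; 40 mod 6 = 4.
So a = 40 is the smallest counterexample.

a = 40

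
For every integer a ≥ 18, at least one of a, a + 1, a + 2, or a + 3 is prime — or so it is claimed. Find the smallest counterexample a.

We need the least integer a ≥ 18 for which a, a + 1, a + 2, a + 3 are all composite.
a = 18: 19 is prime.
a = 19: 19 is prime.
a = 20: 23 is prime.
a = 21: 23 is prime.
a = 22: 23 is prime.
a = 23: 23 is prime.
a = 24: 24 = 2 × 12; 25 = 5 × 5; 26 = 2 × 13; 27 = 3 × 9 — all composite.
Hence a = 24 is a counterexample.

a = 24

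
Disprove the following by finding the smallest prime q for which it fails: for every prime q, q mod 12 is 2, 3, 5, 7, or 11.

A counterexample is any prime q such that the claim fails; we check each in order.
For q = 2, 3, 5, 7, 11 the conclusion holds.
q = 13: 13 mod 12 = 1 — not in {2, 3, 5, 7, 11}.

q = 13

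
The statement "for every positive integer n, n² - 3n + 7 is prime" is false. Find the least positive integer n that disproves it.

A counterexample is any positive integer n such that n² - 3n + 7 is not prime; we check each in order.
The first 5 eligible values, up to n = 5, all satisfy the conclusion.
n = 6: n² - 3n + 7 = 25 = 5 × 5, composite.
Hence n = 6 is a counterexample.

n = 6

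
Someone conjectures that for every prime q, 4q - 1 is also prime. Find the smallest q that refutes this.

q = 7

We need the least prime q for which 4q - 1 is not prime.
For q = 2, 3, 5 the conclusion holds.
q = 7: 4q - 1 = 27 = 3 × 9, not prime.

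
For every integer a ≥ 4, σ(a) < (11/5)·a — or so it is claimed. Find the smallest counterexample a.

A counterexample is any integer a ≥ 4 such that the claim fails; we check each in order.
The first 8 eligible values, up to a = 11, all satisfy the conclusion.
a = 12: σ(12) = 28; 28 ≥ 132/5.
Thus a = 12 disproves the claim, and no smaller a works.

a = 12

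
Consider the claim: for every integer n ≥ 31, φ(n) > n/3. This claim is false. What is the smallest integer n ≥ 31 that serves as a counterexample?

n = 31: φ(31) = 30 and 31/3 = 31/3, so φ(31) > 31/3.
n = 32: φ(32) = 16 and 32/3 = 32/3, so φ(32) > 32/3.
n = 33: φ(33) = 20 and 33/3 = 11, so φ(33) > 33/3.
n = 34: φ(34) = 16 and 34/3 = 34/3, so φ(34) > 34/3.
n = 35: φ(35) = 24 and 35/3 = 35/3, so φ(35) > 35/3.
n = 36: φ(36) = 12 and 36/3 = 12, so φ(36) ≤ 36/3.

n = 36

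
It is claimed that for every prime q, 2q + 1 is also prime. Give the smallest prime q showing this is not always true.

q = 7

q = 2: 2q + 1 = 5, prime.
q = 3: 2q + 1 = 7, prime.
q = 5: 2q + 1 = 11, prime.
q = 7: 2q + 1 = 15 = 3 × 5, not prime.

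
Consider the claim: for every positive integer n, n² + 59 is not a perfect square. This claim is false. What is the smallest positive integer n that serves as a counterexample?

n = 29

Check each positive integer n in order until n² + 59 is a perfect square.
For n = 1, 2, 3, 4, …, 26, 27, 28 the conclusion holds.
n = 29: 29² + 59 = 900 = 30², a perfect square.
Hence n = 29 is a counterexample.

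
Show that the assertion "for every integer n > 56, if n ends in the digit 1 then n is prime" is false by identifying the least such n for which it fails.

n = 81

A counterexample is any integer n > 56 such that n ends in the digit 1 but n is not prime; we check each in order.
n = 61: 61 ends in 1 and is prime.
n = 71: 71 ends in 1 and is prime.
n = 81: 81 ends in 1; 81 = 3 × 27, composite.
Hence n = 81 is a counterexample.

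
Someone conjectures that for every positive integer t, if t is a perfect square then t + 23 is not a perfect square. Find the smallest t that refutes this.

For t = 1, 4, 9, 16, 25, 36, 49, 64, 81, 100 the conclusion holds.
t = 121: 121 = 11² and 121 + 23 = 144 = 12².
Thus t = 121 disproves the claim, and no smaller t works.

t = 121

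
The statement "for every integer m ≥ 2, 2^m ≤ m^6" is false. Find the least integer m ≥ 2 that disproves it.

m = 30

For m = 2, 3, 4, 5, …, 27, 28, 29 the conclusion holds.
m = 30: 2^m = 1073741824 and m^6 = 729000000, so 1073741824 > 729000000.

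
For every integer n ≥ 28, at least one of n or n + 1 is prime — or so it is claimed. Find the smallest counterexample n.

n = 32

We need the least integer n ≥ 28 for which n, n + 1 are both composite.
The first 4 eligible values, up to n = 31, all satisfy the conclusion.
n = 32: 32 = 2 × 16; 33 = 3 × 11 — both composite.
Thus n = 32 disproves the claim, and no smaller n works.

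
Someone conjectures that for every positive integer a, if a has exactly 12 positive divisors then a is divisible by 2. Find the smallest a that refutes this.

The first 24 eligible values, up to a = 308, all satisfy the conclusion.
a = 315: τ(315) = 12; 315 mod 2 = 1.
So a = 315 is the smallest counterexample.

a = 315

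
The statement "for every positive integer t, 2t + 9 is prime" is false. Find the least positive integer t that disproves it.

t = 1: 2t + 9 = 11, prime.
t = 2: 2t + 9 = 13, prime.
t = 3: 2t + 9 = 15 = 3 × 5, composite.

t = 3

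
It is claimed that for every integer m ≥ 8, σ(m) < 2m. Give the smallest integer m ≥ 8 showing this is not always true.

The first 4 eligible values, up to m = 11, all satisfy the conclusion.
m = 12: σ(12) = 28; 28 ≥ 24.
Thus m = 12 disproves the claim, and no smaller m works.

m = 12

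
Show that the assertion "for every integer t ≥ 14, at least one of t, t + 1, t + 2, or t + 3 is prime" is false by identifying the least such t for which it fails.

We need the least integer t ≥ 14 for which t, t + 1, t + 2, t + 3 are all composite.
For t = 14, 15, 16, 17, 18, 19, 20, 21, 22, 23 the conclusion holds.
t = 24: 24 = 2 × 12; 25 = 5 × 5; 26 = 2 × 13; 27 = 3 × 9 — all composite.

t = 24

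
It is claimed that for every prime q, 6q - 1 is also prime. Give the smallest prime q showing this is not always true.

Check each prime q in order until 6q - 1 is not prime.
The first 4 eligible values, up to q = 7, all satisfy the conclusion.
q = 11: 6q - 1 = 65 = 5 × 13, not prime.

q = 11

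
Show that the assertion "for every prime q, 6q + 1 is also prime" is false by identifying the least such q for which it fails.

The first 7 eligible values, up to q = 17, all satisfy the conclusion.
q = 19: 6q + 1 = 115 = 5 × 23, not prime.

q = 19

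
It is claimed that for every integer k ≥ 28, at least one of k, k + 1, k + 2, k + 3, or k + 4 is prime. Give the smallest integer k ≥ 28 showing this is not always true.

k = 32

k = 28: 29 is prime.
k = 29: 29 is prime.
k = 30: 31 is prime.
k = 31: 31 is prime.
k = 32: 32 = 2 × 16; 33 = 3 × 11; 34 = 2 × 17; 35 = 5 × 7; 36 = 2 × 18 — all composite.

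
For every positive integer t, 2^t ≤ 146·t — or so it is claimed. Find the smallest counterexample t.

A counterexample is any positive integer t such that 2^t > 146·t; we check each in order.
For t = 1, 2, 3, 4, 5, 6, 7, 8, 9, 10 the conclusion holds.
t = 11: 2^t = 2048 and 146·t = 1606, so 2048 > 1606.
Hence t = 11 is a counterexample.

t = 11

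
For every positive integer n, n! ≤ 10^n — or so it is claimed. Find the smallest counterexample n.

The first 24 eligible values, up to n = 24, all satisfy the conclusion.
n = 25: n! = 15511210043330985984000000 and 10^n = 10000000000000000000000000, so 15511210043330985984000000 > 10000000000000000000000000.

n = 25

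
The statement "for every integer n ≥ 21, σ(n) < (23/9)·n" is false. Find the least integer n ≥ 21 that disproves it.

The first 27 eligible values, up to n = 47, all satisfy the conclusion.
n = 48: σ(48) = 124; 124 ≥ 368/3.
Hence n = 48 is a counterexample.

n = 48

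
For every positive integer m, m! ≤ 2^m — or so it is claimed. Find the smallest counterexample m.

Check each positive integer m in order until m! > 2^m.
m = 1: m! = 1 and 2^m = 2, so 1 ≤ 2.
m = 2: m! = 2 and 2^m = 4, so 2 ≤ 4.
m = 3: m! = 6 and 2^m = 8, so 6 ≤ 8.
m = 4: m! = 24 and 2^m = 16, so 24 > 16.

m = 4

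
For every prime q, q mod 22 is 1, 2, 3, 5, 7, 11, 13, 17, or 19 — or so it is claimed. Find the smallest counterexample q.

q = 31

The first 10 eligible values, up to q = 29, all satisfy the conclusion.
q = 31: 31 mod 22 = 9 — not in {1, 2, 3, 5, 7, 11, 13, 17, 19}.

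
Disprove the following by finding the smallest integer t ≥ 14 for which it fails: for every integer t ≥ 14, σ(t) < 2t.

t = 18

For t = 14, 15, 16, 17 the conclusion holds.
t = 18: σ(18) = 39; 39 ≥ 36.
So t = 18 is the smallest counterexample.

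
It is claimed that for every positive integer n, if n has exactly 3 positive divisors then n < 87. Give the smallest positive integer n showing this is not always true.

We need the least positive integer n for which n has exactly 3 positive divisors but the claim fails.
For n = 4, 9, 25, 49 the conclusion holds.
n = 121: τ(121) = 3; 121 ≥ 87.
Hence n = 121 is a counterexample.

n = 121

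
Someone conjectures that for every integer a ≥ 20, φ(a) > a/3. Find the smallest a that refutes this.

a = 24

We need the least integer a ≥ 20 for which the claim fails.
The first 4 eligible values, up to a = 23, all satisfy the conclusion.
a = 24: φ(24) = 8 and 24/3 = 8, so φ(24) ≤ 24/3.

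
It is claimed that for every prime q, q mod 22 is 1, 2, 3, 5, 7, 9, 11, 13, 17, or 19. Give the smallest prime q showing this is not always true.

q = 37

A counterexample is any prime q such that the claim fails; we check each in order.
For q = 2, 3, 5, 7, …, 23, 29, 31 the conclusion holds.
q = 37: 37 mod 22 = 15 — not in {1, 2, 3, 5, 7, 9, 11, 13, 17, 19}.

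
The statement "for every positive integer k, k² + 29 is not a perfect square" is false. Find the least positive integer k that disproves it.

k = 14

We need the least positive integer k for which k² + 29 is a perfect square.
For k = 1, 2, 3, 4, …, 11, 12, 13 the conclusion holds.
k = 14: 14² + 29 = 225 = 15², a perfect square.
So k = 14 is the smallest counterexample.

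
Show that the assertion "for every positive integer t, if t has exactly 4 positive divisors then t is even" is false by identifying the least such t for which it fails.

t = 15

A counterexample is any positive integer t such that t has exactly 4 positive divisors but t is odd; we check each in order.
t = 6: divisors of 6: 1, 2, 3, 6; 6 is even.
t = 8: divisors of 8: 1, 2, 4, 8; 8 is even.
t = 10: divisors of 10: 1, 2, 5, 10; 10 is even.
t = 14: divisors of 14: 1, 2, 7, 14; 14 is even.
t = 15: divisors of 15: 1, 3, 5, 15; 15 is odd.
Hence t = 15 is a counterexample.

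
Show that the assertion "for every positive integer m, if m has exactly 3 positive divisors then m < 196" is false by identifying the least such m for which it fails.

m = 289

We need the least positive integer m for which m has exactly 3 positive divisors but the claim fails.
The first 6 eligible values, up to m = 169, all satisfy the conclusion.
m = 289: τ(289) = 3; 289 ≥ 196.
So m = 289 is the smallest counterexample.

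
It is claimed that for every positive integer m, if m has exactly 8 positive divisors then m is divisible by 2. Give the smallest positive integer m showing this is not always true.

m = 105

Check each positive integer m in order until m has exactly 8 positive divisors but m is not divisible by 2.
For m = 24, 30, 40, 42, …, 88, 102, 104 the conclusion holds.
m = 105: τ(105) = 8; 105 mod 2 = 1.
So m = 105 is the smallest counterexample.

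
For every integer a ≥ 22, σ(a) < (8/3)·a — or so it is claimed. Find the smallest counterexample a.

a = 60

A counterexample is any integer a ≥ 22 such that the claim fails; we check each in order.
For a = 22, 23, 24, 25, …, 57, 58, 59 the conclusion holds.
a = 60: σ(60) = 168; 168 ≥ 160.
So a = 60 is the smallest counterexample.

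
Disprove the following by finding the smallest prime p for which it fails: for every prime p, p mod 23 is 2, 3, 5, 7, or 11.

For p = 2, 3, 5, 7, 11 the conclusion holds.
p = 13: 13 mod 23 = 13 — not in {2, 3, 5, 7, 11}.

p = 13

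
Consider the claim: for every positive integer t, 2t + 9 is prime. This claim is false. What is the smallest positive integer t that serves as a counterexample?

t = 3

Check each positive integer t in order until 2t + 9 is not prime.
For t = 1, 2 the conclusion holds.
t = 3: 2t + 9 = 15 = 3 × 5, composite.
Hence t = 3 is a counterexample.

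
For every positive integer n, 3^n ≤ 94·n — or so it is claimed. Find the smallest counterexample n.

The first 5 eligible values, up to n = 5, all satisfy the conclusion.
n = 6: 3^n = 729 and 94·n = 564, so 729 > 564.

n = 6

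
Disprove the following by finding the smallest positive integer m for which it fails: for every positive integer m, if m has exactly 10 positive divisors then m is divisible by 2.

For m = 48, 80, 112, 162, 176, 208, 272, 304, 368 the conclusion holds.
m = 405: τ(405) = 10; 405 mod 2 = 1.
Hence m = 405 is a counterexample.

m = 405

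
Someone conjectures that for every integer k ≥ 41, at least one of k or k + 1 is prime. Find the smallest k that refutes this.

k = 44

A counterexample is any integer k ≥ 41 such that k, k + 1 are both composite; we check each in order.
k = 41: 41 is prime.
k = 42: 43 is prime.
k = 43: 43 is prime.
k = 44: 44 = 2 × 22; 45 = 3 × 15 — both composite.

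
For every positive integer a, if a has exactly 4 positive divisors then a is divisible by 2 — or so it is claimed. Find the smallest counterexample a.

Check each positive integer a in order until a has exactly 4 positive divisors but a is not divisible by 2.
For a = 6, 8, 10, 14 the conclusion holds.
a = 15: τ(15) = 4; 15 mod 2 = 1.

a = 15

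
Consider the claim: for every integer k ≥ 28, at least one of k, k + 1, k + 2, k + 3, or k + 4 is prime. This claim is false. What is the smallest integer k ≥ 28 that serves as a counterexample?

We need the least integer k ≥ 28 for which k, k + 1, k + 2, k + 3, k + 4 are all composite.
The first 4 eligible values, up to k = 31, all satisfy the conclusion.
k = 32: 32 = 2 × 16; 33 = 3 × 11; 34 = 2 × 17; 35 = 5 × 7; 36 = 2 × 18 — all composite.
So k = 32 is the smallest counterexample.

k = 32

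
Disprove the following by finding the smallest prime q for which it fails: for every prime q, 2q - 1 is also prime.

q = 5

Check each prime q in order until 2q - 1 is not prime.
For q = 2, 3 the conclusion holds.
q = 5: 2q - 1 = 9 = 3 × 3, not prime.
Thus q = 5 disproves the claim, and no smaller q works.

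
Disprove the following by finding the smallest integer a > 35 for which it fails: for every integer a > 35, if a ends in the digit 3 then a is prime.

a = 63

a = 43: 43 ends in 3 and is prime.
a = 53: 53 ends in 3 and is prime.
a = 63: 63 ends in 3; 63 = 3 × 21, composite.
Hence a = 63 is a counterexample.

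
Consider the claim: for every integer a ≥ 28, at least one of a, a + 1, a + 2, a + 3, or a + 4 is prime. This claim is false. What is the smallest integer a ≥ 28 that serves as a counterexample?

Check each integer a ≥ 28 in order until a, a + 1, a + 2, a + 3, a + 4 are all composite.
The first 4 eligible values, up to a = 31, all satisfy the conclusion.
a = 32: 32 = 2 × 16; 33 = 3 × 11; 34 = 2 × 17; 35 = 5 × 7; 36 = 2 × 18 — all composite.
Hence a = 32 is a counterexample.

a = 32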